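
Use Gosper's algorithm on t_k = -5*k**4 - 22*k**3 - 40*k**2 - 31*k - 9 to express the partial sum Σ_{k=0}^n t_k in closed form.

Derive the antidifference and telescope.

S(n) = -n**5 - 8*n**4 - 26*n**3 - 41*n**2 - 31*n - 9

Step 1: r(k) = (5*k**4 + 42*k**3 + 136*k**2 + 197*k + 107)/(5*k**4 + 22*k**3 + 40*k**2 + 31*k + 9).
Gosper form: A/B · C(k+1)/C(k) with A=1, B=1, C=k**4 + 22*k**3/5 + 8*k**2 + 31*k/5 + 9/5.
Need (1)·f(k+1) − (1)·f(k) = k**4 + 22*k**3/5 + 8*k**2 + 31*k/5 + 9/5.
From deg A=0, deg B=0, deg C=4: d=5.
Coefficient equations give f(k) = k**2*(k**3 + 3*k**2 + 4*k + 1)/5.
Certificate R = B(k−1)f/C = k**2*(k**3 + 3*k**2 + 4*k + 1)/(5*k**4 + 22*k**3 + 40*k**2 + 31*k + 9) gives s_k = k**2*(-k**3 - 3*k**2 - 4*k - 1).
s_(k+1) − s_k = -5*k**4 - 22*k**3 - 40*k**2 - 31*k - 9 = t_k.
Telescope: S(n) = s_(n+1) − s_(0) = -n**5 - 8*n**4 - 26*n**3 - 41*n**2 - 31*n - 9 − (0) = -n**5 - 8*n**4 - 26*n**3 - 41*n**2 - 31*n - 9.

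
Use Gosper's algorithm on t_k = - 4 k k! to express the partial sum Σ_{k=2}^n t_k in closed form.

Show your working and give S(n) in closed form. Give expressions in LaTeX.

Ratio r(k) = (k + 1)**2/k.
Factor: A=k + 1; B=1; C=k.
Key eq: (k + 1)·f(k+1) = (1)·f(k) + (k).
d = 0 from the (1,0,1) case.
Solve for f: f(k) = 1 (degree 0 ≤ 0).
So s_k = (B(k−1)f/C)·t_k = (1/k)·t_k = -4*factorial(k).
Check: Δs_k = -4*k*factorial(k). ✓
Evaluate: s_(n+1) = -4*factorial(n + 1); subtract s_(2) = -8 ⇒ S(n) = 8 - 4*factorial(n + 1).

S(n) = 8 - 4 \left(n + 1\right)!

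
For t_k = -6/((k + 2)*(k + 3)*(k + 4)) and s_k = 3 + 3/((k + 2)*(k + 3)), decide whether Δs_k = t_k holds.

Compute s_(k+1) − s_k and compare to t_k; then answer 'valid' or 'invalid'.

s_(k+1) = 3 + 3/((k + 3)*(k + 4))
s_(k+1) − s_k = -6/(k**3 + 9*k**2 + 26*k + 24)
(s_(k+1) − s_k) − t_k = 0

Valid — Δs_k = t_k.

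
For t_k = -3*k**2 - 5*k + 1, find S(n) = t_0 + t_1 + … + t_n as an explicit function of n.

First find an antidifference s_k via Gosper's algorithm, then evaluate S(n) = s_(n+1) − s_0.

S(n) = -n**3 - 4*n**2 - 2*n + 1

r(k) = (3*k**2 + 11*k + 7)/(3*k**2 + 5*k - 1) after simplifying.
Normal form (A,B,C) = (1, 1, k**2 + 5*k/3 - 1/3).
f must satisfy (1)·f(k+1) − (1)·f(k) = k**2 + 5*k/3 - 1/3.
deg f ≤ 3 (via 0,0,2).
A polynomial solution: f(k) = k*(k**2 + k - 3)/3.
Certificate R = B(k−1)f/C = k*(k**2 + k - 3)/(3*k**2 + 5*k - 1) gives s_k = k*(-k**2 - k + 3).
Verify: -3*k**2 - 5*k + 1 matches t_k.
Telescope: S(n) = s_(n+1) − s_(0) = -n**3 - 4*n**2 - 2*n + 1 − (0) = -n**3 - 4*n**2 - 2*n + 1.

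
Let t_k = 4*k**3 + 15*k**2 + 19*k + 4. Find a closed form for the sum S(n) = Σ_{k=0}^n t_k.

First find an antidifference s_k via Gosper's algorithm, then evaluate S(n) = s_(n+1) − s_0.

r(k) = (4*k**3 + 27*k**2 + 61*k + 42)/(4*k**3 + 15*k**2 + 19*k + 4) after simplifying.
So A=1 and B=1, with C=k**3 + 15*k**2/4 + 19*k/4 + 1.
Need (1)·f(k+1) − (1)·f(k) = k**3 + 15*k**2/4 + 19*k/4 + 1.
Bound: deg f ≤ 4.
Solving with deg f ≤ 4: f(k) = k*(k**3 + 3*k**2 + 3*k - 3)/4.
Get s_k = R·t_k = k*(k**3 + 3*k**2 + 3*k - 3) with R(k) = B(k−1)f(k)/C(k) = k*(k**3 + 3*k**2 + 3*k - 3)/(4*k**3 + 15*k**2 + 19*k + 4).
Δs = 4*k**3 + 15*k**2 + 19*k + 4, as required.
Σ_(k=0)^n t_k = s_(n+1) − s_(0) = (n**4 + 7*n**3 + 18*n**2 + 16*n + 4) − (0), i.e. n**4 + 7*n**3 + 18*n**2 + 16*n + 4.

S(n) = n**4 + 7*n**3 + 18*n**2 + 16*n + 4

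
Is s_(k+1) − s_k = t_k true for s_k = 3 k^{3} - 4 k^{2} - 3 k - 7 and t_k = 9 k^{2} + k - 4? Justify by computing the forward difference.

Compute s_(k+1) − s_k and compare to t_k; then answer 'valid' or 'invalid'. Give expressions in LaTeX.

valid; difference matches t_k

s_(k+1) = 3*k**3 + 5*k**2 - 2*k - 11
s_(k+1) − s_k = 9*k**2 + k - 4
(s_(k+1) − s_k) − t_k = 0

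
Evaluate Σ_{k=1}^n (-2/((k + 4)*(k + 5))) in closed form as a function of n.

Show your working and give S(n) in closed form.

S(n) = -2*n/(5*n + 25)

Step 1: r(k) = (k + 4)/(k + 6).
A = k + 4, B = k + 6, C = 1.
Key eq: (k + 4)·f(k+1) = (k + 5)·f(k) + (1).
Degrees (1,1,0) ⇒ d ≤ 1.
Match coefficients ⇒ f(k) = k/4.
R(k) = B(k−1)·f(k)/C(k) = k*(k + 5)/4; s_k = R·t_k = -k/(2*k + 8).
Verify: -2/(k**2 + 9*k + 20) matches t_k.
s_(n+1) = (-n - 1)/(2*(n + 5)) and s_(1) = -1/10, so S(n) = -2*n/(5*n + 25).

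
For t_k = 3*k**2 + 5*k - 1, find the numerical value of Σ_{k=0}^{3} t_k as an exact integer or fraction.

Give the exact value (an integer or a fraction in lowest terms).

Σ = 68

Compute t_(k+1)/t_k: get (3*k**2 + 11*k + 7)/(3*k**2 + 5*k - 1).
A = 1, B = 1, C = k**2 + 5*k/3 - 1/3.
Solve (1)·f(k+1) − (1)·f(k) = k**2 + 5*k/3 - 1/3.
Bound: deg f ≤ 3.
Coefficient equations give f(k) = k*(k**2 + k - 3)/3.
So s_k = (B(k−1)f/C)·t_k = (k*(k**2 + k - 3)/(3*k**2 + 5*k - 1))·t_k = k*(k**2 + k - 3).
Check: Δs_k = 3*k**2 + 5*k - 1. ✓
Telescoping: Σ = s_(4) − s_(0) = 68 − (0) = 68.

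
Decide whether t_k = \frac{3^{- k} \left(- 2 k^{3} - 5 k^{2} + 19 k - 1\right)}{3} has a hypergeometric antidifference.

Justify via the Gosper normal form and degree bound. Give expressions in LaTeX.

Yes. s_k = 3^{- k} \left(k^{3} + 4 k^{2} - 4 k + 1\right).

t_(k+1)/t_k = (2*k**3 + 11*k**2 - 3*k - 11)/(3*(2*k**3 + 5*k**2 - 19*k + 1)).
So A=1/3 and B=1, with C=k**3 + 5*k**2/2 - 19*k/2 + 1/2.
Solve (1/3)·f(k+1) − (1)·f(k) = k**3 + 5*k**2/2 - 19*k/2 + 1/2.
Bound: deg f ≤ 3.
Match coefficients ⇒ f(k) = -3*(k**3 + 4*k**2 - 4*k + 1)/2.
Certificate R = B(k−1)f/C = -3*(k**3 + 4*k**2 - 4*k + 1)/(2*k**3 + 5*k**2 - 19*k + 1) gives s_k = (k**3 + 4*k**2 - 4*k + 1)/3**k.
Verify: (-2*k**3 - 5*k**2 + 19*k - 1)/(3*3**k) matches t_k.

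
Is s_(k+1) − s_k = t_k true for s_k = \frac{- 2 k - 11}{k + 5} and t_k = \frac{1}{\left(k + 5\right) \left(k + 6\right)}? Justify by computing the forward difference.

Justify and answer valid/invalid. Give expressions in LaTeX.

s_(k+1) = (-2*k - 13)/(k + 6)
s_(k+1) − s_k = 1/(k**2 + 11*k + 30)
(s_(k+1) − s_k) − t_k = 0

Valid — Δs_k = t_k.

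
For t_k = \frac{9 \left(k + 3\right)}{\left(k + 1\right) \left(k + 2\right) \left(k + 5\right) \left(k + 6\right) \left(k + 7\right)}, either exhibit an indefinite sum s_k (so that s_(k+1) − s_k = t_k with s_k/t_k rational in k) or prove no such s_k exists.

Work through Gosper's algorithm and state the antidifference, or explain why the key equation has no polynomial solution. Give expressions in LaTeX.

s_k = \frac{k \left(k^{2} + 12 k + 41\right)}{10 \left(k^{3} + 12 k^{2} + 41 k + 30\right)}

r(k) = (k + 1)*(k + 4)*(k + 5)/((k + 3)**2*(k + 8)) after simplifying.
So A=k + 1 and B=k + 8, with C=k**3 + 10*k**2 + 33*k + 36.
Key eq: (k + 1)·f(k+1) = (k + 7)·f(k) + (k**3 + 10*k**2 + 33*k + 36).
d = 6 from the (1,1,3) case.
Solving with deg f ≤ 6: f(k) = k*(k + 2)*(k + 3)*(k + 4)*(k**2 + 12*k + 41)/90.
Certificate R = B(k−1)f/C = k*(k + 2)*(k + 7)*(k**2 + 12*k + 41)/(90*(k + 3)) gives s_k = k*(k**2 + 12*k + 41)/(10*(k**3 + 12*k**2 + 41*k + 30)).
Verify: 9*(k + 3)/(k**5 + 21*k**4 + 163*k**3 + 567*k**2 + 844*k + 420) matches t_k.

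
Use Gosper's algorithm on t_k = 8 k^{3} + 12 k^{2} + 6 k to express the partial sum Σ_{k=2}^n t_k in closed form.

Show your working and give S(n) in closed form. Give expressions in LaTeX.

Compute t_(k+1)/t_k: get (4*k**3 + 18*k**2 + 27*k + 13)/(k*(4*k**2 + 6*k + 3)).
A = 1, B = 1, C = k**3 + 3*k**2/2 + 3*k/4.
Set up (1)·f(k+1) − (1)·f(k) − (k**3 + 3*k**2/2 + 3*k/4) = 0.
From deg A=0, deg B=0, deg C=3: d=4.
Solving with deg f ≤ 4: f(k) = k*(k - 1)*(2*k**2 + 2*k + 1)/8.
Certificate R = B(k−1)f/C = (k - 1)*(2*k**2 + 2*k + 1)/(2*(4*k**2 + 6*k + 3)) gives s_k = k*(2*k**3 - k - 1).
Check: Δs_k = 2*k*(4*k**2 + 6*k + 3). ✓
Σ_(k=2)^n t_k = s_(n+1) − s_(2) = (n*(2*n**3 + 8*n**2 + 11*n + 5)) − (26), i.e. 2*n**4 + 8*n**3 + 11*n**2 + 5*n - 26.

S(n) = 2 n^{4} + 8 n^{3} + 11 n^{2} + 5 n - 26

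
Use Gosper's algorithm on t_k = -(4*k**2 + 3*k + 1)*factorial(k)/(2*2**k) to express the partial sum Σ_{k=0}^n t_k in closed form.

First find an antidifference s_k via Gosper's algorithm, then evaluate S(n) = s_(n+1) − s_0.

S(n) = (6*2**n - 4*n**2*factorial(n) - 11*n*factorial(n) - 7*factorial(n))/(2*2**n)

Step 1: r(k) = (k + 1)*(3*k + 4*(k + 1)**2 + 4)/(2*(4*k**2 + 3*k + 1)).
Factor: A=k/2 + 1/2; B=1; C=k**2 + 3*k/4 + 1/4.
Solve (k/2 + 1/2)·f(k+1) − (1)·f(k) = k**2 + 3*k/4 + 1/4.
d = 1 from the (1,0,2) case.
A polynomial solution: f(k) = (4*k + 3)/2.
Then R = B(k−1)f/C = 2*(4*k + 3)/(4*k**2 + 3*k + 1), so s_k = R(k)·t_k = -(4*k + 3)*factorial(k)/2**k.
Δs = -(4*k**2 + 3*k + 1)*factorial(k)/(2*2**k), as required.
Σ_(k=0)^n t_k = s_(n+1) − s_(0) = (-2**(-n - 1)*(4*n + 7)*factorial(n + 1)) − (-3), i.e. (6*2**n - 4*n**2*factorial(n) - 11*n*factorial(n) - 7*factorial(n))/(2*2**n).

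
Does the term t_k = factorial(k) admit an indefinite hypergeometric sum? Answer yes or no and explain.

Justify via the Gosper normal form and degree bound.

Compute t_(k+1)/t_k: get k + 1.
A = k + 1, B = 1, C = 1.
Solve (k + 1)·f(k+1) − (1)·f(k) = 1.
Degrees (1,0,0) ⇒ d ≤ -1.
d = -1 < 0 ⇒ no nonzero polynomial f; not summable.

No — t_k has no hypergeometric antidifference.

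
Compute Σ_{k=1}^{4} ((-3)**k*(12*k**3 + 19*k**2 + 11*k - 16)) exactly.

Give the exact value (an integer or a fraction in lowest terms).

Σ = 76800

t_(k+1)/t_k = 3*(-12*k**3 - 55*k**2 - 85*k - 26)/(12*k**3 + 19*k**2 + 11*k - 16).
A = -3, B = 1, C = k**3 + 19*k**2/12 + 11*k/12 - 4/3.
Solve (-3)·f(k+1) − (1)·f(k) = k**3 + 19*k**2/12 + 11*k/12 - 4/3.
deg f ≤ 3 (via 0,0,3).
A polynomial solution: f(k) = -(3*k**3 - 2*k**2 - k - 4)/12.
So s_k = (B(k−1)f/C)·t_k = (-(3*k**3 - 2*k**2 - k - 4)/(12*k**3 + 19*k**2 + 11*k - 16))·t_k = (-3)**k*(-3*k**3 + 2*k**2 + k + 4).
Check: Δs_k = (-3)**k*(12*k**3 + 19*k**2 + 11*k - 16). ✓
Evaluate s at k=5 and k=1: 76788 and -12; difference 76800.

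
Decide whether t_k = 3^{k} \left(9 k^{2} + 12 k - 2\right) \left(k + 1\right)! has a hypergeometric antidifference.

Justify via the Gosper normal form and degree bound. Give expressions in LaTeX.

Ratio r(k) = 3*(9*k**3 + 48*k**2 + 79*k + 38)/(9*k**2 + 12*k - 2).
So A=3*k + 6 and B=1, with C=k**2 + 4*k/3 - 2/9.
Solve (3*k + 6)·f(k+1) − (1)·f(k) = k**2 + 4*k/3 - 2/9.
Bound: deg f ≤ 1.
Match coefficients ⇒ f(k) = (3*k - 4)/9.
So s_k = (B(k−1)f/C)·t_k = ((3*k - 4)/(9*k**2 + 12*k - 2))·t_k = 3**k*(3*k - 4)*factorial(k + 1).
s_(k+1) − s_k = 3**k*(9*k**2 + 12*k - 2)*factorial(k + 1) = t_k.

Yes. s_k = 3^{k} \left(3 k - 4\right) \left(k + 1\right)!.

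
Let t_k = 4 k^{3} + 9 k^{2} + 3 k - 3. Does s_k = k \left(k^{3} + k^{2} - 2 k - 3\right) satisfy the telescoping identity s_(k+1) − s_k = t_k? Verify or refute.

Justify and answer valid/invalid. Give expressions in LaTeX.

s_(k+1) = k**4 + 5*k**3 + 7*k**2 - 3
s_(k+1) − s_k = 4*k**3 + 9*k**2 + 3*k - 3
(s_(k+1) − s_k) − t_k = 0

Valid — Δs_k = t_k.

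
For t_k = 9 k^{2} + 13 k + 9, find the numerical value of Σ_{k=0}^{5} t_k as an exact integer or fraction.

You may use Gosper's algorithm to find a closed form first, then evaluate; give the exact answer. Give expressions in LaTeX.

Σ = 744

Step 1: r(k) = (9*k**2 + 31*k + 31)/(9*k**2 + 13*k + 9).
Factor: A=1; B=1; C=k**2 + 13*k/9 + 1.
Key eq: (1)·f(k+1) = (1)·f(k) + (k**2 + 13*k/9 + 1).
Degrees (0,0,2) ⇒ d ≤ 3.
Coefficient equations give f(k) = k*(3*k**2 + 2*k + 4)/9.
Get s_k = R·t_k = k*(3*k**2 + 2*k + 4) with R(k) = B(k−1)f(k)/C(k) = k*(3*k**2 + 2*k + 4)/(9*k**2 + 13*k + 9).
Verify: 9*k**2 + 13*k + 9 matches t_k.
Σ_(k=0)^(5) t_k = s_(6) − s_(0) = 744 − (0) = 744.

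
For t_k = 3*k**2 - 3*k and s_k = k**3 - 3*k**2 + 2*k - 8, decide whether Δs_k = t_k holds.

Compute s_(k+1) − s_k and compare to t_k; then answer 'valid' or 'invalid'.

s_(k+1) = k**3 - k - 8
s_(k+1) − s_k = 3*k*(k - 1)
(s_(k+1) − s_k) − t_k = 0

valid; difference matches t_k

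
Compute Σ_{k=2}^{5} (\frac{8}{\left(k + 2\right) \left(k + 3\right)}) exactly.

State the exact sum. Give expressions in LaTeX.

t_(k+1)/t_k = (k + 2)/(k + 4).
Gosper form: A/B · C(k+1)/C(k) with A=k + 2, B=k + 4, C=1.
f must satisfy (k + 2)·f(k+1) − (k + 3)·f(k) = 1.
Bound: deg f ≤ 1.
A polynomial solution: f(k) = k/2.
Get s_k = R·t_k = 4*k/(k + 2) with R(k) = B(k−1)f(k)/C(k) = k*(k + 3)/2.
Δs = 8/(k**2 + 5*k + 6), as required.
Sum = s_(6) − s_(2); s_(6) = 3, s_(2) = 2 ⇒ 1.

Σ = 1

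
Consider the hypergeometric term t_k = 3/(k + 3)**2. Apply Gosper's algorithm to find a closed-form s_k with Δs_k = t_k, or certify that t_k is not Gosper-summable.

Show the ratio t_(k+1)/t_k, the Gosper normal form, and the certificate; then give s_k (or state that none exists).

no hypergeometric antidifference exists

r(k) = (k + 3)**2/(k + 4)**2 after simplifying.
Factor: A=k**2 + 6*k + 9; B=k**2 + 8*k + 16; C=1.
Key eq: (k**2 + 6*k + 9)·f(k+1) = (k**2 + 6*k + 9)·f(k) + (1).
Bound: deg f ≤ 0.
f = c0 ⇒ A·f(k+1) − B(k−1)·f(k) − C = -1. The system {-1 = 0} is inconsistent; no antidifference.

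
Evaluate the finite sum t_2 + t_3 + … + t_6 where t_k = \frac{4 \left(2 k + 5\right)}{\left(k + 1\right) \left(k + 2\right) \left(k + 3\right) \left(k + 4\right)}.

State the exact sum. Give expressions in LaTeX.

Σ = 13/60

r(k) = (k + 1)*(2*k + 7)/((k + 5)*(2*k + 5)) after simplifying.
Gosper form: A/B · C(k+1)/C(k) with A=k + 1, B=k + 5, C=k + 5/2.
f must satisfy (k + 1)·f(k+1) − (k + 4)·f(k) = k + 5/2.
Bound: deg f ≤ 3.
A polynomial solution: f(k) = k*(k + 2)*(k + 4)/6.
So s_k = (B(k−1)f/C)·t_k = (k*(k + 2)*(k + 4)**2/(3*(2*k + 5)))·t_k = 4*k*(k + 4)/(3*(k**2 + 4*k + 3)).
s_(k+1) − s_k = 4*(2*k + 5)/(k**4 + 10*k**3 + 35*k**2 + 50*k + 24) = t_k.
Telescoping: Σ = s_(7) − s_(2) = 77/60 − (16/15) = 13/60.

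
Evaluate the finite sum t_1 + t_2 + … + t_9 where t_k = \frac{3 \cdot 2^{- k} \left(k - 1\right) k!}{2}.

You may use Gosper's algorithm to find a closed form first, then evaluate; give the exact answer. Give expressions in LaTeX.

Σ = 42519/4

Compute t_(k+1)/t_k: get k*(k + 1)/(2*(k - 1)).
Factor: A=k/2 + 1/2; B=1; C=k - 1.
Solve (k/2 + 1/2)·f(k+1) − (1)·f(k) = k - 1.
deg f ≤ 0 (via 1,0,1).
A polynomial solution: f(k) = 2.
Certificate R = B(k−1)f/C = 2/(k - 1) gives s_k = 3*factorial(k)/2**k.
Check: Δs_k = 3*(k - 1)*factorial(k)/(2*2**k). ✓
Evaluate s at k=10 and k=1: 42525/4 and 3/2; difference 42519/4.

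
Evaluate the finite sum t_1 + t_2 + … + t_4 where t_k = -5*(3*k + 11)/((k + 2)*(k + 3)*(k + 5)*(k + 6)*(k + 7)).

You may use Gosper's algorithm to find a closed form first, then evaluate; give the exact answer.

Σ = -23/693

Compute t_(k+1)/t_k: get (k + 2)*(k + 5)*(3*k + 14)/((k + 4)*(k + 8)*(3*k + 11)).
Factor: A=k + 2; B=k + 8; C=k**2 + 23*k/3 + 44/3.
Key eq: (k + 2)·f(k+1) = (k + 7)·f(k) + (k**2 + 23*k/3 + 44/3).
Bound: deg f ≤ 5.
Coefficient equations give f(k) = k*(k + 3)*(k + 4)*(k**2 + 13*k + 52)/180.
Then R = B(k−1)f/C = k*(k + 3)*(k + 7)*(k**2 + 13*k + 52)/(60*(3*k + 11)), so s_k = R(k)·t_k = k*(-k**2 - 13*k - 52)/(12*(k**3 + 13*k**2 + 52*k + 60)).
Verify: 5*(-3*k - 11)/(k**5 + 23*k**4 + 203*k**3 + 853*k**2 + 1692*k + 1260) matches t_k.
Evaluate s at k=5 and k=1: -71/924 and -11/252; difference -23/693.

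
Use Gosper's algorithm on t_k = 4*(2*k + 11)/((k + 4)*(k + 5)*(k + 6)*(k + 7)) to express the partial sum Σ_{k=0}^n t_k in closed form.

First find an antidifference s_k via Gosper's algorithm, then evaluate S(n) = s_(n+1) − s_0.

S(n) = (n**2 + 12*n + 11)/(6*(n**2 + 12*n + 35))

r(k) = (k + 4)*(2*k + 13)/((k + 8)*(2*k + 11)) after simplifying.
Normal form (A,B,C) = (k + 4, k + 8, k + 11/2).
Solve (k + 4)·f(k+1) − (k + 7)·f(k) = k + 11/2.
d = 3 from the (1,1,1) case.
Match coefficients ⇒ f(k) = k*(k + 5)*(k + 10)/48.
Then R = B(k−1)f/C = k*(k + 5)*(k + 7)*(k + 10)/(24*(2*k + 11)), so s_k = R(k)·t_k = k*(k + 10)/(6*(k**2 + 10*k + 24)).
Δs = 4*(2*k + 11)/(k**4 + 22*k**3 + 179*k**2 + 638*k + 840), as required.
Telescope: S(n) = s_(n+1) − s_(0) = (n**2 + 12*n + 11)/(6*(n**2 + 12*n + 35)) − (0) = (n**2 + 12*n + 11)/(6*(n**2 + 12*n + 35)).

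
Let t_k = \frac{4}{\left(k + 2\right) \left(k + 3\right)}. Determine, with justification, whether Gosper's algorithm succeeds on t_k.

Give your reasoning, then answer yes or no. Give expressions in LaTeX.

Compute t_(k+1)/t_k: get (k + 2)/(k + 4).
Normal form (A,B,C) = (k + 2, k + 4, 1).
f must satisfy (k + 2)·f(k+1) − (k + 3)·f(k) = 1.
d = 1 from the (1,1,0) case.
A polynomial solution: f(k) = k/2.
Get s_k = R·t_k = 2*k/(k + 2) with R(k) = B(k−1)f(k)/C(k) = k*(k + 3)/2.
Verify: 4/(k**2 + 5*k + 6) matches t_k.

Yes. s_k = \frac{2 k}{k + 2}.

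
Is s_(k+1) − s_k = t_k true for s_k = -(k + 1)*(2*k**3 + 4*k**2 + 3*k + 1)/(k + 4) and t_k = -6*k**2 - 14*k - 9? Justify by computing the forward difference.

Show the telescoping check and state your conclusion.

s_(k+1) = (-2*k**4 - 14*k**3 - 37*k**2 - 44*k - 20)/(k + 5)
s_(k+1) − s_k = (-6*k**4 - 56*k**3 - 153*k**2 - 175*k - 75)/(k**2 + 9*k + 20)
(s_(k+1) − s_k) − t_k = 3*(4*k**3 + 34*k**2 + 62*k + 35)/(k**2 + 9*k + 20)

Invalid: residual 3*(4*k**3 + 34*k**2 + 62*k + 35)/(k**2 + 9*k + 20) ≠ 0.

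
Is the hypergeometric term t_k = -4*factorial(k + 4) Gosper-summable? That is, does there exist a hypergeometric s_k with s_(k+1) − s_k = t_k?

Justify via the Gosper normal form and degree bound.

Ratio r(k) = k + 5.
Gosper form: A/B · C(k+1)/C(k) with A=k + 5, B=1, C=1.
Solve (k + 5)·f(k+1) − (1)·f(k) = 1.
Bound: deg f ≤ -1.
d = -1 < 0 ⇒ no nonzero polynomial f; not summable.

No. Not Gosper-summable.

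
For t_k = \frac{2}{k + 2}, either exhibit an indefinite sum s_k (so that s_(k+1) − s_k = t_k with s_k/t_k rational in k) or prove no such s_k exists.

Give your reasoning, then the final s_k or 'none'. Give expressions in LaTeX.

Compute t_(k+1)/t_k: get (k + 2)/(k + 3).
Normal form (A,B,C) = (k + 2, k + 3, 1).
Need (k + 2)·f(k+1) − (k + 2)·f(k) = 1.
Bound: deg f ≤ 0.
Write f(k) = c0. Then LHS − RHS = -1, requiring -1 = 0: contradictory. No certificate.

none — t_k is not Gosper-summable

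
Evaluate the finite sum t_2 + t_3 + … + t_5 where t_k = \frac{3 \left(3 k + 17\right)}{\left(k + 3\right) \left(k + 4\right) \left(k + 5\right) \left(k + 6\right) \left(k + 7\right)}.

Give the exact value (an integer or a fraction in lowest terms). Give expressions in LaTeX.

Σ = 7/720

Ratio r(k) = (k + 3)*(3*k + 20)/((k + 8)*(3*k + 17)).
Factor: A=k + 3; B=k + 8; C=k + 17/3.
Set up (k + 3)·f(k+1) − (k + 7)·f(k) − (k + 17/3) = 0.
Degrees (1,1,1) ⇒ d ≤ 4.
Solving with deg f ≤ 4: f(k) = k*(k + 5)*(k**2 + 13*k + 54)/216.
Certificate R = B(k−1)f/C = k*(k + 5)*(k + 7)*(k**2 + 13*k + 54)/(72*(3*k + 17)) gives s_k = k*(k**2 + 13*k + 54)/(24*(k**3 + 13*k**2 + 54*k + 72)).
Verify: 3*(3*k + 17)/(k**5 + 25*k**4 + 245*k**3 + 1175*k**2 + 2754*k + 2520) matches t_k.
Σ_(k=2)^(5) t_k = s_(6) − s_(2) = 7/180 − (7/240) = 7/720.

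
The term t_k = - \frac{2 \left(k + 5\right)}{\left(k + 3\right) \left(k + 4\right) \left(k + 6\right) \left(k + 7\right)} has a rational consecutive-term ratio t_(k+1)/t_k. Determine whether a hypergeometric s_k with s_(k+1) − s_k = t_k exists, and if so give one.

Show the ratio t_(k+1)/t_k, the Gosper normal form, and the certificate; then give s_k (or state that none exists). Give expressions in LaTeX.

s_k = \frac{k \left(- k - 9\right)}{18 \left(k^{2} + 9 k + 18\right)}

t_(k+1)/t_k = (k + 3)*(k + 6)**2/((k + 5)**2*(k + 8)).
A = k + 3, B = k + 8, C = k**2 + 10*k + 25.
f must satisfy (k + 3)·f(k+1) − (k + 7)·f(k) = k**2 + 10*k + 25.
d = 4 from the (1,1,2) case.
Coefficient equations give f(k) = k*(k + 4)*(k + 5)*(k + 9)/36.
R(k) = B(k−1)·f(k)/C(k) = k*(k + 4)*(k + 7)*(k + 9)/(36*(k + 5)); s_k = R·t_k = k*(-k - 9)/(18*(k**2 + 9*k + 18)).
s_(k+1) − s_k = 2*(-k - 5)/(k**4 + 20*k**3 + 145*k**2 + 450*k + 504) = t_k.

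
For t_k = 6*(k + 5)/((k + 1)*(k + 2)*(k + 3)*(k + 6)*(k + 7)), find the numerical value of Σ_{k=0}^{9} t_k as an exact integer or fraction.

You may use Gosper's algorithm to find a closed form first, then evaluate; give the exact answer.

Σ = 175/1056

t_(k+1)/t_k = (k + 1)*(k + 6)**2/((k + 4)*(k + 5)*(k + 8)).
Normal form (A,B,C) = (k + 1, k + 8, k**3 + 14*k**2 + 65*k + 100).
Set up (k + 1)·f(k+1) − (k + 7)·f(k) − (k**3 + 14*k**2 + 65*k + 100) = 0.
Degrees (1,1,3) ⇒ d ≤ 6.
Match coefficients ⇒ f(k) = k*(k + 3)*(k + 4)**2*(k + 5)**2/36.
Then R = B(k−1)f/C = k*(k + 3)*(k + 4)*(k + 7)/36, so s_k = R(k)·t_k = k*(k**2 + 9*k + 20)/(6*(k**3 + 9*k**2 + 20*k + 12)).
s_(k+1) − s_k = 6*(k + 5)/(k**5 + 19*k**4 + 131*k**3 + 401*k**2 + 540*k + 252) = t_k.
Evaluate s at k=10 and k=0: 175/1056 and 0; difference 175/1056.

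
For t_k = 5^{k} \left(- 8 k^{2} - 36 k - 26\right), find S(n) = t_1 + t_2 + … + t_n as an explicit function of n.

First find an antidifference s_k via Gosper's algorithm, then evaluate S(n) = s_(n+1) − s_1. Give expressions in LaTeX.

The ratio is 5*(4*k**2 + 26*k + 35)/(4*k**2 + 18*k + 13).
Gosper form: A/B · C(k+1)/C(k) with A=5, B=1, C=k**2 + 9*k/2 + 13/4.
Key eq: (5)·f(k+1) = (1)·f(k) + (k**2 + 9*k/2 + 13/4).
Bound: deg f ≤ 2.
Solving with deg f ≤ 2: f(k) = (2*k**2 + 4*k - 1)/8.
R(k) = B(k−1)·f(k)/C(k) = (2*k**2 + 4*k - 1)/(2*(4*k**2 + 18*k + 13)); s_k = R·t_k = 5**k*(-2*k**2 - 4*k + 1).
Δs = 5**k*(-8*k**2 - 36*k - 26), as required.
Telescope: S(n) = s_(n+1) − s_(1) = 5**(n + 1)*(-2*n**2 - 8*n - 5) − (-25) = -10*5**n*n**2 - 40*5**n*n - 25*5**n + 25.

S(n) = - 10 \cdot 5^{n} n^{2} - 40 \cdot 5^{n} n - 25 \cdot 5^{n} + 25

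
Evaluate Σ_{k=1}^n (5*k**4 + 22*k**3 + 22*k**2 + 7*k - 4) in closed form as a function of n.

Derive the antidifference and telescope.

S(n) = n*(n**4 + 8*n**3 + 20*n**2 + 20*n + 3)

Step 1: r(k) = (5*k**4 + 42*k**3 + 118*k**2 + 137*k + 52)/(5*k**4 + 22*k**3 + 22*k**2 + 7*k - 4).
Gosper form: A/B · C(k+1)/C(k) with A=1, B=1, C=k**4 + 22*k**3/5 + 22*k**2/5 + 7*k/5 - 4/5.
Need (1)·f(k+1) − (1)·f(k) = k**4 + 22*k**3/5 + 22*k**2/5 + 7*k/5 - 4/5.
Degrees (0,0,4) ⇒ d ≤ 5.
Match coefficients ⇒ f(k) = k*(k**4 + 3*k**3 - 2*k**2 - 2*k - 4)/5.
R(k) = B(k−1)·f(k)/C(k) = k*(k**4 + 3*k**3 - 2*k**2 - 2*k - 4)/(5*k**4 + 22*k**3 + 22*k**2 + 7*k - 4); s_k = R·t_k = k*(k**4 + 3*k**3 - 2*k**2 - 2*k - 4).
Δs = 5*k**4 + 22*k**3 + 22*k**2 + 7*k - 4, as required.
s_(n+1) = n**5 + 8*n**4 + 20*n**3 + 20*n**2 + 3*n - 4 and s_(1) = -4, so S(n) = n*(n**4 + 8*n**3 + 20*n**2 + 20*n + 3).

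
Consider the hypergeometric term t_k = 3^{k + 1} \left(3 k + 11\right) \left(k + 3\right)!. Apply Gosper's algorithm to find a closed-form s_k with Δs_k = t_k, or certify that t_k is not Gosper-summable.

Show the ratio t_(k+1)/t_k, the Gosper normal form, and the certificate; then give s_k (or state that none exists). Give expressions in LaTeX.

t_(k+1)/t_k = 3*(k + 4)*(3*k + 14)/(3*k + 11).
Take A(k)=3*k + 12, B(k)=1, C(k)=k + 11/3.
Set up (3*k + 12)·f(k+1) − (1)·f(k) − (k + 11/3) = 0.
From deg A=1, deg B=0, deg C=1: d=0.
Solve for f: f(k) = 1/3 (degree 0 ≤ 0).
So s_k = (B(k−1)f/C)·t_k = (1/(3*k + 11))·t_k = 3**(k + 1)*factorial(k + 3).
s_(k+1) − s_k = 3**(k + 1)*(3*k + 11)*factorial(k + 3) = t_k.

s_k = 3^{k + 1} \left(k + 3\right)!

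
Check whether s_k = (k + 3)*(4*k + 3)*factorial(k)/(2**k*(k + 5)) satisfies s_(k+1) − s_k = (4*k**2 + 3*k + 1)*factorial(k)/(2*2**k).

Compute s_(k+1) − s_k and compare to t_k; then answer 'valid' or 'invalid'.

s_(k+1) = (k + 4)*(4*k + 7)*factorial(k + 1)/(2*2**k*(k + 6))
s_(k+1) − s_k = (4*k**4 + 39*k**3 + 108*k**2 + 85*k + 32)*factorial(k)/(2*2**k*(k + 5)*(k + 6))
(s_(k+1) − s_k) − t_k = -(4*k**3 + 23*k**2 + 8*k - 1)*factorial(k)/(2**k*(k + 5)*(k + 6))

Invalid: residual -(4*k**3 + 23*k**2 + 8*k - 1)*factorial(k)/(2**k*(k + 5)*(k + 6)) ≠ 0.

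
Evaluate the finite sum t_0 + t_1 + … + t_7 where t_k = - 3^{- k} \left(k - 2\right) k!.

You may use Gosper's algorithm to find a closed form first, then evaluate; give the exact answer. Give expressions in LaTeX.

Ratio r(k) = (k**2 - 1)/(3*(k - 2)).
A = k/3 + 1/3, B = 1, C = k - 2.
Need (k/3 + 1/3)·f(k+1) − (1)·f(k) = k - 2.
d = 0 from the (1,0,1) case.
Match coefficients ⇒ f(k) = 3.
Then R = B(k−1)f/C = 3/(k - 2), so s_k = R(k)·t_k = -3**(1 - k)*factorial(k).
s_(k+1) − s_k = -(k - 2)*factorial(k)/3**k = t_k.
Σ_(k=0)^(7) t_k = s_(8) − s_(0) = -4480/243 − (-3) = -3751/243.

Σ = -3751/243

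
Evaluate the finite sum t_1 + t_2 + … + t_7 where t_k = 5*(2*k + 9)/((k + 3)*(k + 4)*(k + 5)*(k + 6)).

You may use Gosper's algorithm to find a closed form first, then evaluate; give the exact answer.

Σ = 595/3432

The ratio is (k + 3)*(2*k + 11)/((k + 7)*(2*k + 9)).
A = k + 3, B = k + 7, C = k + 9/2.
Solve (k + 3)·f(k+1) − (k + 6)·f(k) = k + 9/2.
Bound: deg f ≤ 3.
Match coefficients ⇒ f(k) = k*(k + 4)*(k + 8)/30.
So s_k = (B(k−1)f/C)·t_k = (k*(k + 4)*(k + 6)*(k + 8)/(15*(2*k + 9)))·t_k = k*(k + 8)/(3*(k**2 + 8*k + 15)).
Verify: 5*(2*k + 9)/(k**4 + 18*k**3 + 119*k**2 + 342*k + 360) matches t_k.
Evaluate s at k=8 and k=1: 128/429 and 1/8; difference 595/3432.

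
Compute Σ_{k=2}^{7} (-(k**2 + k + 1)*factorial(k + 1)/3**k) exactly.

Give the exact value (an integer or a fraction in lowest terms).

t_(k+1)/t_k = (k + 2)*(k + (k + 1)**2 + 2)/(3*(k**2 + k + 1)).
Gosper form: A/B · C(k+1)/C(k) with A=k/3 + 2/3, B=1, C=k**2 + k + 1.
Need (k/3 + 2/3)·f(k+1) − (1)·f(k) = k**2 + k + 1.
deg f ≤ 1 (via 1,0,2).
Solving with deg f ≤ 1: f(k) = 3*(k + 1).
Get s_k = R·t_k = -3**(1 - k)*(k + 1)*factorial(k + 1) with R(k) = B(k−1)f(k)/C(k) = 3*(k + 1)/(k**2 + k + 1).
s_(k+1) − s_k = -(k**2 + k + 1)*factorial(k + 1)/3**k = t_k.
Telescoping: Σ = s_(8) − s_(2) = -4480/3 − (-6) = -4462/3.

Σ = -4462/3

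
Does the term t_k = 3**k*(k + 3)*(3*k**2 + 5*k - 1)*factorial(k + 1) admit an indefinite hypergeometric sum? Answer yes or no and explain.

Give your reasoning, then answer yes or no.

Yes. s_k = 3**k*(k**2 + k - 3)*factorial(k + 1).

t_(k+1)/t_k = 3*(k + 2)*(k + 4)*(5*k + 3*(k + 1)**2 + 4)/((k + 3)*(3*k**2 + 5*k - 1)).
A = 3*k + 6, B = 1, C = k**3 + 14*k**2/3 + 14*k/3 - 1.
Set up (3*k + 6)·f(k+1) − (1)·f(k) − (k**3 + 14*k**2/3 + 14*k/3 - 1) = 0.
d = 2 from the (1,0,3) case.
A polynomial solution: f(k) = (k**2 + k - 3)/3.
Certificate R = B(k−1)f/C = (k**2 + k - 3)/((k + 3)*(3*k**2 + 5*k - 1)) gives s_k = 3**k*(k**2 + k - 3)*factorial(k + 1).
s_(k+1) − s_k = 3**k*(k + 3)*(3*k**2 + 5*k - 1)*factorial(k + 1) = t_k.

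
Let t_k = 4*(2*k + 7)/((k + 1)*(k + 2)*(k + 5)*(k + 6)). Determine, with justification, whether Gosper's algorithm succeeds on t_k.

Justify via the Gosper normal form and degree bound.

Yes. s_k = 4*k*(k + 6)/(5*(k**2 + 6*k + 5)).

Step 1: r(k) = (k + 1)*(k + 5)*(2*k + 9)/((k + 3)*(k + 7)*(2*k + 7)).
Take A(k)=k + 1, B(k)=k + 7, C(k)=k**3 + 21*k**2/2 + 73*k/2 + 42.
f must satisfy (k + 1)·f(k+1) − (k + 6)·f(k) = k**3 + 21*k**2/2 + 73*k/2 + 42.
deg f ≤ 5 (via 1,1,3).
Coefficient equations give f(k) = k*(k + 2)*(k + 3)*(k + 4)*(k + 6)/10.
Certificate R = B(k−1)f/C = k*(k + 2)*(k + 6)**2/(5*(2*k + 7)) gives s_k = 4*k*(k + 6)/(5*(k**2 + 6*k + 5)).
s_(k+1) − s_k = 4*(2*k + 7)/(k**4 + 14*k**3 + 65*k**2 + 112*k + 60) = t_k.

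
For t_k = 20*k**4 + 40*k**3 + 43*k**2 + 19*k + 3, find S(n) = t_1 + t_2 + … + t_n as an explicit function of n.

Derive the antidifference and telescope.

S(n) = n*(4*n**4 + 20*n**3 + 41*n**2 + 41*n + 19)

Ratio r(k) = (20*k**4 + 120*k**3 + 283*k**2 + 305*k + 125)/(20*k**4 + 40*k**3 + 43*k**2 + 19*k + 3).
Normal form (A,B,C) = (1, 1, k**4 + 2*k**3 + 43*k**2/20 + 19*k/20 + 3/20).
Key eq: (1)·f(k+1) = (1)·f(k) + (k**4 + 2*k**3 + 43*k**2/20 + 19*k/20 + 3/20).
Degrees (0,0,4) ⇒ d ≤ 5.
A polynomial solution: f(k) = k**2*(4*k**3 + k - 2)/20.
Get s_k = R·t_k = k**2*(4*k**3 + k - 2) with R(k) = B(k−1)f(k)/C(k) = k**2*(4*k**3 + k - 2)/(20*k**4 + 40*k**3 + 43*k**2 + 19*k + 3).
Check: Δs_k = 20*k**4 + 40*k**3 + 43*k**2 + 19*k + 3. ✓
Telescope: S(n) = s_(n+1) − s_(1) = 4*n**5 + 20*n**4 + 41*n**3 + 41*n**2 + 19*n + 3 − (3) = n*(4*n**4 + 20*n**3 + 41*n**2 + 41*n + 19).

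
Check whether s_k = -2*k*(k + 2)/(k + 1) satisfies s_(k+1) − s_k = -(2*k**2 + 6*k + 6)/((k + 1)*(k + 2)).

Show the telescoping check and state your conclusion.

s_(k+1) = -2*(k + 1)*(k + 3)/(k + 2)
s_(k+1) − s_k = 2*(-k**2 - 3*k - 3)/(k**2 + 3*k + 2)
(s_(k+1) − s_k) − t_k = 0

valid (s_(k+1) − s_k reduces to t_k)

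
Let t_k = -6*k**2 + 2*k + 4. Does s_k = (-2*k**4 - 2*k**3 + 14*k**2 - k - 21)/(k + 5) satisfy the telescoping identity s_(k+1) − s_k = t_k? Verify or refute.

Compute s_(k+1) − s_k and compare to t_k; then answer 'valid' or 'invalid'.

s_(k+1) = (-2*k**4 - 10*k**3 - 4*k**2 + 13*k - 12)/(k + 6)
s_(k+1) − s_k = 2*(-3*k**4 - 28*k**3 - 45*k**2 + 40*k + 33)/(k**2 + 11*k + 30)
(s_(k+1) − s_k) − t_k = 2*(4*k**3 + 32*k**2 - 12*k - 27)/(k**2 + 11*k + 30)

Invalid: residual 2*(4*k**3 + 32*k**2 - 12*k - 27)/(k**2 + 11*k + 30) ≠ 0.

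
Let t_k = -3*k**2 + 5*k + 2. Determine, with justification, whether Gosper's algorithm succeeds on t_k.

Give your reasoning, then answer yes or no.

Compute t_(k+1)/t_k: get (3*k**2 + k - 4)/(3*k**2 - 5*k - 2).
Gosper form: A/B · C(k+1)/C(k) with A=1, B=1, C=k**2 - 5*k/3 - 2/3.
Solve (1)·f(k+1) − (1)·f(k) = k**2 - 5*k/3 - 2/3.
d = 3 from the (0,0,2) case.
A polynomial solution: f(k) = k*(k**2 - 4*k + 1)/3.
R(k) = B(k−1)·f(k)/C(k) = k*(k**2 - 4*k + 1)/((k - 2)*(3*k + 1)); s_k = R·t_k = k*(-k**2 + 4*k - 1).
Check: Δs_k = -3*k**2 + 5*k + 2. ✓

Yes. s_k = k*(-k**2 + 4*k - 1).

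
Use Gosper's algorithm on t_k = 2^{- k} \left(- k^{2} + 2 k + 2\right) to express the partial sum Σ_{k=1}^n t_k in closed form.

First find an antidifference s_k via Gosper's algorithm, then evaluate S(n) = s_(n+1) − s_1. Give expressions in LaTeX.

Compute t_(k+1)/t_k: get (k**2 - 3)/(2*(k**2 - 2*k - 2)).
A = 1/2, B = 1, C = k**2 - 2*k - 2.
Key eq: (1/2)·f(k+1) = (1)·f(k) + (k**2 - 2*k - 2).
deg f ≤ 2 (via 0,0,2).
Solve for f: f(k) = -2*(k - 1)*(k + 1) (degree 2 ≤ 2).
Certificate R = B(k−1)f/C = -2*(k - 1)*(k + 1)/(k**2 - 2*k - 2) gives s_k = 2**(1 - k)*(k**2 - 1).
Check: Δs_k = (-k**2 + 2*k + 2)/2**k. ✓
s_(n+1) = n*(n + 2)/2**n and s_(1) = 0, so S(n) = n*(n + 2)/2**n.

S(n) = 2^{- n} n \left(n + 2\right)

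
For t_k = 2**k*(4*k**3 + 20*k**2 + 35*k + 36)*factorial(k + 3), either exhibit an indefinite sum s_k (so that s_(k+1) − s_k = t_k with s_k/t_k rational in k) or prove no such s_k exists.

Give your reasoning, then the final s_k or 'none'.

Ratio r(k) = 2*(4*k**4 + 48*k**3 + 215*k**2 + 443*k + 380)/(4*k**3 + 20*k**2 + 35*k + 36).
Factor: A=2*k + 8; B=1; C=k**3 + 5*k**2 + 35*k/4 + 9.
Key eq: (2*k + 8)·f(k+1) = (1)·f(k) + (k**3 + 5*k**2 + 35*k/4 + 9).
d = 2 from the (1,0,3) case.
Solving with deg f ≤ 2: f(k) = (2*k**2 - k + 4)/4.
Get s_k = R·t_k = 2**k*(2*k**2 - k + 4)*factorial(k + 3) with R(k) = B(k−1)f(k)/C(k) = (2*k**2 - k + 4)/(4*k**3 + 20*k**2 + 35*k + 36).
Check: Δs_k = 2**k*(4*k**3 + 20*k**2 + 35*k + 36)*factorial(k + 3). ✓

s_k = 2**k*(2*k**2 - k + 4)*factorial(k + 3)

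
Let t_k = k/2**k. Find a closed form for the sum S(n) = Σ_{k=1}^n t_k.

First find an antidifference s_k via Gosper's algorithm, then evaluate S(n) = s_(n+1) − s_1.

S(n) = (2**(n + 1) - n - 2)/2**n

t_(k+1)/t_k = (k + 1)/(2*k).
Take A(k)=1/2, B(k)=1, C(k)=k.
f must satisfy (1/2)·f(k+1) − (1)·f(k) = k.
Bound: deg f ≤ 1.
Solving with deg f ≤ 1: f(k) = -2*(k + 1).
Get s_k = R·t_k = 2**(1 - k)*(-k - 1) with R(k) = B(k−1)f(k)/C(k) = -2*(k + 1)/k.
s_(k+1) − s_k = k/2**k = t_k.
Σ_(k=1)^n t_k = s_(n+1) − s_(1) = ((-n - 2)/2**n) − (-2), i.e. (2**(n + 1) - n - 2)/2**n.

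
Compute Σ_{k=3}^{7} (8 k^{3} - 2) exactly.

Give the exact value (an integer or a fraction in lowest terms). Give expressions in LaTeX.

Σ = 6190

t_(k+1)/t_k = (4*(k + 1)**3 - 1)/(4*k**3 - 1).
Normal form (A,B,C) = (1, 1, k**3 - 1/4).
Need (1)·f(k+1) − (1)·f(k) = k**3 - 1/4.
Bound: deg f ≤ 4.
Match coefficients ⇒ f(k) = k*(k**3 - 2*k**2 + k - 1)/4.
R(k) = B(k−1)·f(k)/C(k) = k*(k**3 - 2*k**2 + k - 1)/(4*k**3 - 1); s_k = R·t_k = 2*k*(k**3 - 2*k**2 + k - 1).
Verify: 8*k**3 - 2 matches t_k.
Σ_(k=3)^(7) t_k = s_(8) − s_(3) = 6256 − (66) = 6190.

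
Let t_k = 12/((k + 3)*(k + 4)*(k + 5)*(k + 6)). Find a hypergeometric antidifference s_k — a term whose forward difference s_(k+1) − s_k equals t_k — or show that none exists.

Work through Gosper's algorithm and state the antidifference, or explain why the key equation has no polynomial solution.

t_(k+1)/t_k = (k + 3)/(k + 7).
Take A(k)=k + 3, B(k)=k + 7, C(k)=1.
Solve (k + 3)·f(k+1) − (k + 6)·f(k) = 1.
Bound: deg f ≤ 3.
A polynomial solution: f(k) = k*(k**2 + 12*k + 47)/180.
Get s_k = R·t_k = k*(k**2 + 12*k + 47)/(15*(k + 3)*(k + 4)*(k + 5)) with R(k) = B(k−1)f(k)/C(k) = k*(k + 6)*(k**2 + 12*k + 47)/180.
Δs = 12/(k**4 + 18*k**3 + 119*k**2 + 342*k + 360), as required.

s_k = k*(k**2 + 12*k + 47)/(15*(k + 3)*(k + 4)*(k + 5))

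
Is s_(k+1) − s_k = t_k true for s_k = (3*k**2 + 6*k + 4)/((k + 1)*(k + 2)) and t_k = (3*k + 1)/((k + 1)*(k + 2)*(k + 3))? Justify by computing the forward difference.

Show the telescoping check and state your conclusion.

s_(k+1) = (6*k + 3*(k + 1)**2 + 10)/((k + 2)*(k + 3))
s_(k+1) − s_k = (3*k + 1)/(k**3 + 6*k**2 + 11*k + 6)
(s_(k+1) − s_k) − t_k = 0

valid; difference matches t_k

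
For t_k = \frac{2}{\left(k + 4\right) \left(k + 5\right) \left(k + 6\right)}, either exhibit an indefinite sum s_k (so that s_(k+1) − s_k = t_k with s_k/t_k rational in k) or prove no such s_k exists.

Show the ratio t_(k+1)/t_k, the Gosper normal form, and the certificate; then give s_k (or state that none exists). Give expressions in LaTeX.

Step 1: r(k) = (k + 4)/(k + 7).
Take A(k)=k + 4, B(k)=k + 7, C(k)=1.
f must satisfy (k + 4)·f(k+1) − (k + 6)·f(k) = 1.
Degrees (1,1,0) ⇒ d ≤ 2.
Solve for f: f(k) = k*(k + 9)/40 (degree 2 ≤ 2).
Then R = B(k−1)f/C = k*(k + 6)*(k + 9)/40, so s_k = R(k)·t_k = k*(k + 9)/(20*(k + 4)*(k + 5)).
s_(k+1) − s_k = 2/(k**3 + 15*k**2 + 74*k + 120) = t_k.

s_k = \frac{k \left(k + 9\right)}{20 \left(k + 4\right) \left(k + 5\right)}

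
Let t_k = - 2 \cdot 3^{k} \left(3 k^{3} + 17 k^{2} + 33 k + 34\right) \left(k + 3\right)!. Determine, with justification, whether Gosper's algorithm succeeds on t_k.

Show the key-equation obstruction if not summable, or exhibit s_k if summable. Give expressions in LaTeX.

The ratio is 3*(3*k**4 + 38*k**3 + 180*k**2 + 391*k + 348)/(3*k**3 + 17*k**2 + 33*k + 34).
Take A(k)=3*k + 12, B(k)=1, C(k)=k**3 + 17*k**2/3 + 11*k + 34/3.
Solve (3*k + 12)·f(k+1) − (1)·f(k) = k**3 + 17*k**2/3 + 11*k + 34/3.
Bound: deg f ≤ 2.
A polynomial solution: f(k) = (k**2 + 2)/3.
So s_k = (B(k−1)f/C)·t_k = ((k**2 + 2)/(3*k**3 + 17*k**2 + 33*k + 34))·t_k = -2*3**k*(k**2 + 2)*factorial(k + 3).
Verify: -2*3**k*(3*k**3 + 17*k**2 + 33*k + 34)*factorial(k + 3) matches t_k.

Yes. s_k = - 2 \cdot 3^{k} \left(k^{2} + 2\right) \left(k + 3\right)!.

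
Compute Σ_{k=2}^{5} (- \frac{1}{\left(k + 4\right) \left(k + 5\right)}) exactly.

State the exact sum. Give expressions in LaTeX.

Σ = -1/15

Compute t_(k+1)/t_k: get (k + 4)/(k + 6).
Factor: A=k + 4; B=k + 6; C=1.
Need (k + 4)·f(k+1) − (k + 5)·f(k) = 1.
Degrees (1,1,0) ⇒ d ≤ 1.
Solving with deg f ≤ 1: f(k) = k/4.
Certificate R = B(k−1)f/C = k*(k + 5)/4 gives s_k = -k/(4*k + 16).
Check: Δs_k = -1/(k**2 + 9*k + 20). ✓
Telescoping: Σ = s_(6) − s_(2) = -3/20 − (-1/12) = -1/15.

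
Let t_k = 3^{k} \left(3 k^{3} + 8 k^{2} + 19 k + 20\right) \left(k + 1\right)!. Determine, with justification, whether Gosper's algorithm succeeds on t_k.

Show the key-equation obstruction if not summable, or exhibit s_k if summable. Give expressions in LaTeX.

Yes. s_k = 3^{k} \left(k^{2} - k + 4\right) \left(k + 1\right)!.

The ratio is 3*(3*k**4 + 23*k**3 + 78*k**2 + 138*k + 100)/(3*k**3 + 8*k**2 + 19*k + 20).
Gosper form: A/B · C(k+1)/C(k) with A=3*k + 6, B=1, C=k**3 + 8*k**2/3 + 19*k/3 + 20/3.
Key eq: (3*k + 6)·f(k+1) = (1)·f(k) + (k**3 + 8*k**2/3 + 19*k/3 + 20/3).
From deg A=1, deg B=0, deg C=3: d=2.
Coefficient equations give f(k) = (k**2 - k + 4)/3.
Get s_k = R·t_k = 3**k*(k**2 - k + 4)*factorial(k + 1) with R(k) = B(k−1)f(k)/C(k) = (k**2 - k + 4)/(3*k**3 + 8*k**2 + 19*k + 20).
Check: Δs_k = 3**k*(3*k**3 + 8*k**2 + 19*k + 20)*factorial(k + 1). ✓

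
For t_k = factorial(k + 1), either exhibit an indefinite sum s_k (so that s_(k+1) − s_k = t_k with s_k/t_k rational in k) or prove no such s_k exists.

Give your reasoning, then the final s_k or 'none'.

Compute t_(k+1)/t_k: get k + 2.
Factor: A=k + 2; B=1; C=1.
Key eq: (k + 2)·f(k+1) = (1)·f(k) + (1).
From deg A=1, deg B=0, deg C=0: d=-1.
deg f ≤ -1 is impossible — no certificate.

no hypergeometric antidifference exists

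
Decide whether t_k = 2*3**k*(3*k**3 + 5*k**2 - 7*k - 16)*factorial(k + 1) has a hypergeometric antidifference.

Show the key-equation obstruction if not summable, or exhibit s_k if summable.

Yes. s_k = 2*3**k*(k**2 - 2*k - 2)*factorial(k + 1).

Step 1: r(k) = 3*(3*k**4 + 20*k**3 + 40*k**2 + 9*k - 30)/(3*k**3 + 5*k**2 - 7*k - 16).
Factor: A=3*k + 6; B=1; C=k**3 + 5*k**2/3 - 7*k/3 - 16/3.
Solve (3*k + 6)·f(k+1) − (1)·f(k) = k**3 + 5*k**2/3 - 7*k/3 - 16/3.
deg f ≤ 2 (via 1,0,3).
Solving with deg f ≤ 2: f(k) = (k**2 - 2*k - 2)/3.
Then R = B(k−1)f/C = (k**2 - 2*k - 2)/(3*k**3 + 5*k**2 - 7*k - 16), so s_k = R(k)·t_k = 2*3**k*(k**2 - 2*k - 2)*factorial(k + 1).
Verify: 2*3**k*(3*k**3 + 5*k**2 - 7*k - 16)*factorial(k + 1) matches t_k.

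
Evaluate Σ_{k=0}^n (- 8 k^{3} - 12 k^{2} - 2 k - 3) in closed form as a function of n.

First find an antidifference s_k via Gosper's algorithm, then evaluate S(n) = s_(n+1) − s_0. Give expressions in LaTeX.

Compute t_(k+1)/t_k: get (8*k**3 + 36*k**2 + 50*k + 25)/(8*k**3 + 12*k**2 + 2*k + 3).
So A=1 and B=1, with C=k**3 + 3*k**2/2 + k/4 + 3/8.
Need (1)·f(k+1) − (1)·f(k) = k**3 + 3*k**2/2 + k/4 + 3/8.
Bound: deg f ≤ 4.
A polynomial solution: f(k) = k*(2*k**3 - 3*k + 4)/8.
Certificate R = B(k−1)f/C = k*(2*k**3 - 3*k + 4)/((2*k + 3)*(4*k**2 + 1)) gives s_k = k*(-2*k**3 + 3*k - 4).
s_(k+1) − s_k = -8*k**3 - 12*k**2 - 2*k - 3 = t_k.
s_(n+1) = -2*n**4 - 8*n**3 - 9*n**2 - 6*n - 3 and s_(0) = 0, so S(n) = -2*n**4 - 8*n**3 - 9*n**2 - 6*n - 3.

S(n) = - 2 n^{4} - 8 n^{3} - 9 n^{2} - 6 n - 3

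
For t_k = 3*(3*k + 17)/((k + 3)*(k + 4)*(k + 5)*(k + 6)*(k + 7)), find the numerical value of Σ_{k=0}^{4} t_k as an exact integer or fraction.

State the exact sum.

Σ = 5/132

Ratio r(k) = (k + 3)*(3*k + 20)/((k + 8)*(3*k + 17)).
Gosper form: A/B · C(k+1)/C(k) with A=k + 3, B=k + 8, C=k + 17/3.
Need (k + 3)·f(k+1) − (k + 7)·f(k) = k + 17/3.
Degrees (1,1,1) ⇒ d ≤ 4.
Solving with deg f ≤ 4: f(k) = k*(k + 5)*(k**2 + 13*k + 54)/216.
R(k) = B(k−1)·f(k)/C(k) = k*(k + 5)*(k + 7)*(k**2 + 13*k + 54)/(72*(3*k + 17)); s_k = R·t_k = k*(k**2 + 13*k + 54)/(24*(k**3 + 13*k**2 + 54*k + 72)).
Δs = 3*(3*k + 17)/(k**5 + 25*k**4 + 245*k**3 + 1175*k**2 + 2754*k + 2520), as required.
Σ_(k=0)^(4) t_k = s_(5) − s_(0) = 5/132 − (0) = 5/132.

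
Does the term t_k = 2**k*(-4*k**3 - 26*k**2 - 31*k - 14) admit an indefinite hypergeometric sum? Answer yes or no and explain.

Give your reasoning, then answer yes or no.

The ratio is 2*(4*k**3 + 38*k**2 + 95*k + 75)/(4*k**3 + 26*k**2 + 31*k + 14).
So A=2 and B=1, with C=k**3 + 13*k**2/2 + 31*k/4 + 7/2.
f must satisfy (2)·f(k+1) − (1)·f(k) = k**3 + 13*k**2/2 + 31*k/4 + 7/2.
Bound: deg f ≤ 3.
Solve for f: f(k) = (4*k**3 + 2*k**2 - k + 4)/4 (degree 3 ≤ 3).
So s_k = (B(k−1)f/C)·t_k = ((4*k**3 + 2*k**2 - k + 4)/(4*k**3 + 26*k**2 + 31*k + 14))·t_k = 2**k*(-4*k**3 - 2*k**2 + k - 4).
Δs = 2**k*(-4*k**3 - 26*k**2 - 31*k - 14), as required.

Yes. s_k = 2**k*(-4*k**3 - 2*k**2 + k - 4).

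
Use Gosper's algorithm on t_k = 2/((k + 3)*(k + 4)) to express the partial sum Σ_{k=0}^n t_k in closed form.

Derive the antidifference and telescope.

S(n) = 2*(n + 1)/(3*(n + 4))

t_(k+1)/t_k = (k + 3)/(k + 5).
Normal form (A,B,C) = (k + 3, k + 5, 1).
f must satisfy (k + 3)·f(k+1) − (k + 4)·f(k) = 1.
d = 1 from the (1,1,0) case.
Solve for f: f(k) = k/3 (degree 1 ≤ 1).
Get s_k = R·t_k = 2*k/(3*(k + 3)) with R(k) = B(k−1)f(k)/C(k) = k*(k + 4)/3.
Δs = 2/(k**2 + 7*k + 12), as required.
Evaluate: s_(n+1) = 2*(n + 1)/(3*(n + 4)); subtract s_(0) = 0 ⇒ S(n) = 2*(n + 1)/(3*(n + 4)).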